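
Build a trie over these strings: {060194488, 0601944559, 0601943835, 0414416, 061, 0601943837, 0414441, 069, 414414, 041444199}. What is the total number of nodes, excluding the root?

35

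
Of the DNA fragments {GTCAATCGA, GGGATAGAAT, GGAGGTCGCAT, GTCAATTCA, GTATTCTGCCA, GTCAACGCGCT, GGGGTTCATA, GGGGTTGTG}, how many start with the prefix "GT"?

Walk to "GT"; the words in its subtree are exactly those with that prefix.
Words under "GT": GTATTCTGCCA, GTCAACGCGCT, GTCAATCGA, GTCAATTCA
Count: 4

4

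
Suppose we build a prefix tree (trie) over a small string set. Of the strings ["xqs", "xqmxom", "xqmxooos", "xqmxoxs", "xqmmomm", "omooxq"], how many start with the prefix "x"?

5

Walk to "x"; the words in its subtree are exactly those with that prefix.
Words under "x": xqmmomm, xqmxom, xqmxooos, xqmxoxs, xqs
Count: 5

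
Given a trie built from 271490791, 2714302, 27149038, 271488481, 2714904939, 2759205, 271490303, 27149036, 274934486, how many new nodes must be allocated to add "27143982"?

"27143" is already a path in the trie; the remaining "982" must be added.
Each of the 3 remaining characters creates one node.

3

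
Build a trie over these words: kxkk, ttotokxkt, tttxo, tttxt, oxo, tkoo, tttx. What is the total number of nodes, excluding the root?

Trie structure (* marks end of a word):
(root)
├─ k
│  └─ x
│     └─ k
│        └─ k *
├─ o
│  └─ x
│     └─ o *
└─ t
   ├─ k
   │  └─ o
   │     └─ o *
   └─ t
      ├─ o
      │  └─ t
      │     └─ o
      │        └─ k
      │           └─ x
      │              └─ k
      │                 └─ t *
      └─ t
         └─ x *
            ├─ o *
            └─ t *
Counting every labelled node above: 23.

23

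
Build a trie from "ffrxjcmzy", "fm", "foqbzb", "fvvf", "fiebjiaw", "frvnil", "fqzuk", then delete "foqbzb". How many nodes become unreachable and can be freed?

After clearing the end-marker at "foqbzb", prune upward until reaching a node still needed by another word.
The suffix "oqbzb" (5 nodes) is used only by "foqbzb"; the node for "f" still has the child "f", so pruning stops there.
Nodes removed: 5

5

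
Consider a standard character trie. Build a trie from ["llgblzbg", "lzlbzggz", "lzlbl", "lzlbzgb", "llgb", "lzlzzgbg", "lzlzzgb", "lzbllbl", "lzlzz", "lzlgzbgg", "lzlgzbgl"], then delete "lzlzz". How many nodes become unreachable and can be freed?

0

Walk "lzlzz" from the leaf back toward the root, removing each node that no remaining word uses.
Every node on "lzlzz" is still needed (e.g. by "lzlzzgbg"), so nothing is freed.
Nodes removed: 0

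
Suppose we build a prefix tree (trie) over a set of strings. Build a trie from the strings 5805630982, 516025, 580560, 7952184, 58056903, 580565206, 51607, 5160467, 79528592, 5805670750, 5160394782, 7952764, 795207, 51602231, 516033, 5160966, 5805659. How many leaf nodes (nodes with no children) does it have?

A leaf is a node with no children — equivalently, the end of a word that is not a proper prefix of any other stored word.
Those words: "51602231", "516025", "516033", "5160394782", "5160467", "51607", "5160966", "580560", "5805630982", "580565206", "5805659", "5805670750", "58056903", "795207", "7952184", "7952764", "79528592"
Leaf count: 17

17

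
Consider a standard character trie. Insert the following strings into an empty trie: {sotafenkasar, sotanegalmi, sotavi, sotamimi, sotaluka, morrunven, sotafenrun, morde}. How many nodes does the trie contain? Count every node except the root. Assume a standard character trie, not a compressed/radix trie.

43

Trace insertions, counting only characters that open a new branch:
  "sotafenkasar" → 12 new (s, o, t, a, f, e, n, k, a, s, a, r)
  "sotanegalmi" → prefix "sota" already present; 7 new (n, e, g, a, l, m, i)
  "sotavi" → prefix "sota" already present; 2 new (v, i)
  "sotamimi" → prefix "sota" already present; 4 new (m, i, m, i)
  "sotaluka" → prefix "sota" already present; 4 new (l, u, k, a)
  "morrunven" → 9 new (m, o, r, r, u, n, v, e, n)
  "sotafenrun" → prefix "sotafen" already present; 3 new (r, u, n)
  "morde" → prefix "mor" already present; 2 new (d, e)
Total nodes = 12 + 7 + 2 + 4 + 4 + 9 + 3 + 2 = 43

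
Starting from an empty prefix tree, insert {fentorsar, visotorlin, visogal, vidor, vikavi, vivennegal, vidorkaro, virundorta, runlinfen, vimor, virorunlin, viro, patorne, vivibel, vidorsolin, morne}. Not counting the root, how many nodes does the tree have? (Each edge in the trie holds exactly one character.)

89

Trace insertions, counting only characters that open a new branch:
  "fentorsar" → 9 new (f, e, n, t, o, r, s, a, r)
  "visotorlin" → 10 new (v, i, s, o, t, o, r, l, i, n)
  "visogal" → prefix "viso" already present; 3 new (g, a, l)
  "vidor" → prefix "vi" already present; 3 new (d, o, r)
  "vikavi" → prefix "vi" already present; 4 new (k, a, v, i)
  "vivennegal" → prefix "vi" already present; 8 new (v, e, n, n, e, g, a, l)
  "vidorkaro" → prefix "vidor" already present; 4 new (k, a, r, o)
  "virundorta" → prefix "vi" already present; 8 new (r, u, n, d, o, r, t, a)
  "runlinfen" → 9 new (r, u, n, l, i, n, f, e, n)
  "vimor" → prefix "vi" already present; 3 new (m, o, r)
  "virorunlin" → prefix "vir" already present; 7 new (o, r, u, n, l, i, n)
  "viro" → prefix "viro" already present; 0 new (none)
  "patorne" → 7 new (p, a, t, o, r, n, e)
  "vivibel" → prefix "viv" already present; 4 new (i, b, e, l)
  "vidorsolin" → prefix "vidor" already present; 5 new (s, o, l, i, n)
  "morne" → 5 new (m, o, r, n, e)
Total nodes = 9 + 10 + 3 + 3 + 4 + 8 + 4 + 8 + 9 + 3 + 7 + 0 + 7 + 4 + 5 + 5 = 89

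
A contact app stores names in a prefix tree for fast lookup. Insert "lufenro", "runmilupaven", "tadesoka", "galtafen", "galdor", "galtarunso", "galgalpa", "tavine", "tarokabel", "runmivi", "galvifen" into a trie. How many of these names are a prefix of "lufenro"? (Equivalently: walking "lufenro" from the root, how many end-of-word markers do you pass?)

Traverse "lufenro" character by character; count nodes along the way that are marked as word ends.
Prefixes of the query that are stored words: "lufenro"
Count: 1

1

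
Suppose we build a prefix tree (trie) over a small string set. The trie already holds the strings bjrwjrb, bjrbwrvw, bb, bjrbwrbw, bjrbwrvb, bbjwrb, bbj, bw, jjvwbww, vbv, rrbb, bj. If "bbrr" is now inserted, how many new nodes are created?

2

"bb" is already a path in the trie; the remaining "rr" must be added.
Each of the 2 remaining characters creates one node.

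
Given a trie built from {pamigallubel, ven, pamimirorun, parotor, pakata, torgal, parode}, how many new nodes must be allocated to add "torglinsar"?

6

"torg" is already a path in the trie; the remaining "linsar" must be added.
New nodes needed: |"torglinsar"| − 4 = 10 − 4 = 6.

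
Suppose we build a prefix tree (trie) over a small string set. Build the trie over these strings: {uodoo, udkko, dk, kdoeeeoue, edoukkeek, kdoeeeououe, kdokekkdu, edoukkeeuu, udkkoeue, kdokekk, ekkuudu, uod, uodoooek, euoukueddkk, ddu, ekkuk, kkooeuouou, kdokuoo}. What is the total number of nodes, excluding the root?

77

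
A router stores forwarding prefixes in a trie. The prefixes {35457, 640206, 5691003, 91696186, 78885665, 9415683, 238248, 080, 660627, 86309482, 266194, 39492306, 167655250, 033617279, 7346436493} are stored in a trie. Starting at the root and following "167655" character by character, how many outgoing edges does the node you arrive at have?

1

Walk "167655" from the root, arriving at one node.
Distinct next characters after "167655": 2.
That node has 1 child edge.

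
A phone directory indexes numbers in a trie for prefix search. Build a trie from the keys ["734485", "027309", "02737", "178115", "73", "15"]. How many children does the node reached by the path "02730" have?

Follow the path "02730" to its node, then look at its outgoing edges.
Distinct next characters after "02730": 9.
That node has 1 child edge.

1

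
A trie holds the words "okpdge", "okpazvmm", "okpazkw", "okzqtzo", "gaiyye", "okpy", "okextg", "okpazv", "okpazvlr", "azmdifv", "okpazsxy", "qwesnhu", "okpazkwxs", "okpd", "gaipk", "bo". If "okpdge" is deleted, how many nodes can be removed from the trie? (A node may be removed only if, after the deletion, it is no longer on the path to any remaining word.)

2

After clearing the end-marker at "okpdge", prune upward until reaching a node still needed by another word.
The suffix "ge" (2 nodes) is used only by "okpdge"; "okpd" is itself a stored word, so pruning stops there.
Nodes removed: 2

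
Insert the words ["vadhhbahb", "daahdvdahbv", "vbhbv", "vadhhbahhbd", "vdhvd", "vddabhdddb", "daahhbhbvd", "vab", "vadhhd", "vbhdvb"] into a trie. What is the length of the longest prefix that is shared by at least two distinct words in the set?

8

The deepest shared node is where two words last agree before diverging.
e.g. "vadhhbahb" and "vadhhbahhbd" share the prefix "vadhhbah" of length 8; no pair shares a longer one.
Longest shared-prefix length: 8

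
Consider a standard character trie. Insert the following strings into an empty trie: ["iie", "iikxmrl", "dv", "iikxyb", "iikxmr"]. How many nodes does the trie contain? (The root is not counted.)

12

Trace insertions, counting only characters that open a new branch:
  "iie" → 3 new (i, i, e)
  "iikxmrl" → prefix "ii" already present; 5 new (k, x, m, r, l)
  "dv" → 2 new (d, v)
  "iikxyb" → prefix "iikx" already present; 2 new (y, b)
  "iikxmr" → prefix "iikxmr" already present; 0 new (none)
Total nodes = 3 + 5 + 2 + 2 + 0 = 12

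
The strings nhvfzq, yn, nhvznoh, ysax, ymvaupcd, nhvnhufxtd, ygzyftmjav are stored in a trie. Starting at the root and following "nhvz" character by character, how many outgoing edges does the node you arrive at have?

Walk "nhvz" from the root, arriving at one node.
Distinct next characters after "nhvz": n.
That node has 1 child edge.

1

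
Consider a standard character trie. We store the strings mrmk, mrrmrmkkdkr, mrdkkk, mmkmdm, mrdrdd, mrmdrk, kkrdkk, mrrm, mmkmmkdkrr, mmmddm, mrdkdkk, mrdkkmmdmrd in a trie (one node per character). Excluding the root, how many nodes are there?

53

Insert word by word; a character creates a node only if that edge doesn't already exist:
  "mrmk" → 4 new (m, r, m, k)
  "mrrmrmkkdkr" → prefix "mr" already present; 9 new (r, m, r, m, k, k, d, k, r)
  "mrdkkk" → prefix "mr" already present; 4 new (d, k, k, k)
  "mmkmdm" → prefix "m" already present; 5 new (m, k, m, d, m)
  "mrdrdd" → prefix "mrd" already present; 3 new (r, d, d)
  "mrmdrk" → prefix "mrm" already present; 3 new (d, r, k)
  "kkrdkk" → 6 new (k, k, r, d, k, k)
  "mrrm" → prefix "mrrm" already present; 0 new (none)
  "mmkmmkdkrr" → prefix "mmkm" already present; 6 new (m, k, d, k, r, r)
  "mmmddm" → prefix "mm" already present; 4 new (m, d, d, m)
  "mrdkdkk" → prefix "mrdk" already present; 3 new (d, k, k)
  "mrdkkmmdmrd" → prefix "mrdkk" already present; 6 new (m, m, d, m, r, d)
Total nodes = 4 + 9 + 4 + 5 + 3 + 3 + 6 + 0 + 6 + 4 + 3 + 6 = 53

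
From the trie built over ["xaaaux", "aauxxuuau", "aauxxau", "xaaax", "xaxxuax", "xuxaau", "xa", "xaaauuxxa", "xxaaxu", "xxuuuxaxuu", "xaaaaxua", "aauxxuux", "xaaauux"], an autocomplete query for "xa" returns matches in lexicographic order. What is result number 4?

Filter for "xa…" and sort: "xa", "xaaaaxua", "xaaauux", "xaaauuxxa", "xaaaux", "xaaax", "xaxxuax"
Position 4: xaaauuxxa

xaaauuxxa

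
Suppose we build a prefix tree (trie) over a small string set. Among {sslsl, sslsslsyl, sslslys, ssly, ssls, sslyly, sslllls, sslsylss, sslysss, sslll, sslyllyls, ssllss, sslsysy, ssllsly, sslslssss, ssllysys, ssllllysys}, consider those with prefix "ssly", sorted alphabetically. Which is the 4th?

sslysss

Words with prefix "ssly", in lexicographic order: "ssly", "sslyllyls", "sslyly", "sslysss"
Position 4: sslysss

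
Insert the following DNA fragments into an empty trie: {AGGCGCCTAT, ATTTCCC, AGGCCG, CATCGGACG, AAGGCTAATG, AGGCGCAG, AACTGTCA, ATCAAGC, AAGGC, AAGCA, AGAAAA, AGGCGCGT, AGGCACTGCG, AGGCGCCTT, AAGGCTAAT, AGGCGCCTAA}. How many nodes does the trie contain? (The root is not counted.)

65

For each word, the new-node count is its length minus the longest prefix already in the trie:
  "AGGCGCCTAT" → 10 new (A, G, G, C, G, C, C, T, A, T)
  "ATTTCCC" → prefix "A" already present; 6 new (T, T, T, C, C, C)
  "AGGCCG" → prefix "AGGC" already present; 2 new (C, G)
  "CATCGGACG" → 9 new (C, A, T, C, G, G, A, C, G)
  "AAGGCTAATG" → prefix "A" already present; 9 new (A, G, G, C, T, A, A, T, G)
  "AGGCGCAG" → prefix "AGGCGC" already present; 2 new (A, G)
  "AACTGTCA" → prefix "AA" already present; 6 new (C, T, G, T, C, A)
  "ATCAAGC" → prefix "AT" already present; 5 new (C, A, A, G, C)
  "AAGGC" → prefix "AAGGC" already present; 0 new (none)
  "AAGCA" → prefix "AAG" already present; 2 new (C, A)
  "AGAAAA" → prefix "AG" already present; 4 new (A, A, A, A)
  "AGGCGCGT" → prefix "AGGCGC" already present; 2 new (G, T)
  "AGGCACTGCG" → prefix "AGGC" already present; 6 new (A, C, T, G, C, G)
  "AGGCGCCTT" → prefix "AGGCGCCT" already present; 1 new (T)
  "AAGGCTAAT" → prefix "AAGGCTAAT" already present; 0 new (none)
  "AGGCGCCTAA" → prefix "AGGCGCCTA" already present; 1 new (A)
Total nodes = 10 + 6 + 2 + 9 + 9 + 2 + 6 + 5 + 0 + 2 + 4 + 2 + 6 + 1 + 0 + 1 = 65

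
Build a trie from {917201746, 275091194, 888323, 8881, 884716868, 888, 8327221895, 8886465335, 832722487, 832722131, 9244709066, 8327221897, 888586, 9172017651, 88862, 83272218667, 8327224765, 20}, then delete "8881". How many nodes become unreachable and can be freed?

1

After clearing the end-marker at "8881", prune upward until reaching a node still needed by another word.
The suffix "1" (1 node) is used only by "8881"; the node for "888" still has the child "3", so pruning stops there.
Nodes removed: 1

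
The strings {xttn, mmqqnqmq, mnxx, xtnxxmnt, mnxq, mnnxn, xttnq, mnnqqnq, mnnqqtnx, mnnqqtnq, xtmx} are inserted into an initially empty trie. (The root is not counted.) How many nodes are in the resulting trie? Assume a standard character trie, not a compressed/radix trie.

36

For each word, the new-node count is its length minus the longest prefix already in the trie:
  "xttn" → 4 new (x, t, t, n)
  "mmqqnqmq" → 8 new (m, m, q, q, n, q, m, q)
  "mnxx" → prefix "m" already present; 3 new (n, x, x)
  "xtnxxmnt" → prefix "xt" already present; 6 new (n, x, x, m, n, t)
  "mnxq" → prefix "mnx" already present; 1 new (q)
  "mnnxn" → prefix "mn" already present; 3 new (n, x, n)
  "xttnq" → prefix "xttn" already present; 1 new (q)
  "mnnqqnq" → prefix "mnn" already present; 4 new (q, q, n, q)
  "mnnqqtnx" → prefix "mnnqq" already present; 3 new (t, n, x)
  "mnnqqtnq" → prefix "mnnqqtn" already present; 1 new (q)
  "xtmx" → prefix "xt" already present; 2 new (m, x)
Total nodes = 4 + 8 + 3 + 6 + 1 + 3 + 1 + 4 + 3 + 1 + 2 = 36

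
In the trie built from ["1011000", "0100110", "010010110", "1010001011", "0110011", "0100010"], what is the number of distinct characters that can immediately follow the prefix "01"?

2

Walk "01" from the root, arriving at one node.
Characters that immediately follow "01" among the stored strings: {0, 1}.
That node has 2 child edges.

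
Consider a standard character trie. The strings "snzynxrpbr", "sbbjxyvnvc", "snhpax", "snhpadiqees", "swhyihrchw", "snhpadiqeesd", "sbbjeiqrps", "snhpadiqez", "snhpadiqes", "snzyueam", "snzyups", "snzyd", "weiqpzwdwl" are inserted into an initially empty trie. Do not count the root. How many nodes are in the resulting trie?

64

Trace insertions, counting only characters that open a new branch:
  "snzynxrpbr" → 10 new (s, n, z, y, n, x, r, p, b, r)
  "sbbjxyvnvc" → prefix "s" already present; 9 new (b, b, j, x, y, v, n, v, c)
  "snhpax" → prefix "sn" already present; 4 new (h, p, a, x)
  "snhpadiqees" → prefix "snhpa" already present; 6 new (d, i, q, e, e, s)
  "swhyihrchw" → prefix "s" already present; 9 new (w, h, y, i, h, r, c, h, w)
  "snhpadiqeesd" → prefix "snhpadiqees" already present; 1 new (d)
  "sbbjeiqrps" → prefix "sbbj" already present; 6 new (e, i, q, r, p, s)
  "snhpadiqez" → prefix "snhpadiqe" already present; 1 new (z)
  "snhpadiqes" → prefix "snhpadiqe" already present; 1 new (s)
  "snzyueam" → prefix "snzy" already present; 4 new (u, e, a, m)
  "snzyups" → prefix "snzyu" already present; 2 new (p, s)
  "snzyd" → prefix "snzy" already present; 1 new (d)
  "weiqpzwdwl" → 10 new (w, e, i, q, p, z, w, d, w, l)
Total nodes = 10 + 9 + 4 + 6 + 9 + 1 + 6 + 1 + 1 + 4 + 2 + 1 + 10 = 64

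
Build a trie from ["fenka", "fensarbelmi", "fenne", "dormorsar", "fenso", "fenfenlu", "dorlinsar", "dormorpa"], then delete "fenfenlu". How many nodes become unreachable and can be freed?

5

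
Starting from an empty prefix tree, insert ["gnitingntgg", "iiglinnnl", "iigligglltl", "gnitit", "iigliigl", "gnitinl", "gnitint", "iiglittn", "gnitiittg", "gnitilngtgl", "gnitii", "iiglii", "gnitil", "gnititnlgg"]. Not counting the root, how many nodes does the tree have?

For each word, the new-node count is its length minus the longest prefix already in the trie:
  "gnitingntgg" → 11 new (g, n, i, t, i, n, g, n, t, g, g)
  "iiglinnnl" → 9 new (i, i, g, l, i, n, n, n, l)
  "iigligglltl" → prefix "iigli" already present; 6 new (g, g, l, l, t, l)
  "gnitit" → prefix "gniti" already present; 1 new (t)
  "iigliigl" → prefix "iigli" already present; 3 new (i, g, l)
  "gnitinl" → prefix "gnitin" already present; 1 new (l)
  "gnitint" → prefix "gnitin" already present; 1 new (t)
  "iiglittn" → prefix "iigli" already present; 3 new (t, t, n)
  "gnitiittg" → prefix "gniti" already present; 4 new (i, t, t, g)
  "gnitilngtgl" → prefix "gniti" already present; 6 new (l, n, g, t, g, l)
  "gnitii" → prefix "gnitii" already present; 0 new (none)
  "iiglii" → prefix "iiglii" already present; 0 new (none)
  "gnitil" → prefix "gnitil" already present; 0 new (none)
  "gnititnlgg" → prefix "gnitit" already present; 4 new (n, l, g, g)
Total nodes = 11 + 9 + 6 + 1 + 3 + 1 + 1 + 3 + 4 + 6 + 0 + 0 + 0 + 4 = 49

49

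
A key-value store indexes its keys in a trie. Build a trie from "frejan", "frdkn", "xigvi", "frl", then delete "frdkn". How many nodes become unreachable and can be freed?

3

Walk "frdkn" from the leaf back toward the root, removing each node that no remaining word uses.
The suffix "dkn" (3 nodes) is used only by "frdkn"; the node for "fr" still has the child "e", so pruning stops there.
Nodes removed: 3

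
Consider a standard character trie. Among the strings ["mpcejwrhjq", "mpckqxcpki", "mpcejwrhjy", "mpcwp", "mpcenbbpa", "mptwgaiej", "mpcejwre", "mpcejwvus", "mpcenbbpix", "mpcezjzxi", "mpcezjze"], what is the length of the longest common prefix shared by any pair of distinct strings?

9

Equivalently: take the maximum, over all pairs, of their longest common prefix length.
e.g. "mpcejwrhjq" and "mpcejwrhjy" share the prefix "mpcejwrhj" of length 9; no pair shares a longer one.
Longest shared-prefix length: 9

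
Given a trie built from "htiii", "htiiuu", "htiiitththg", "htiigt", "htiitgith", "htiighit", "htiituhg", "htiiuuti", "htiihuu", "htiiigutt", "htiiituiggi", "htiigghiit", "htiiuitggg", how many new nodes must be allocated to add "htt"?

1

The longest prefix of "htt" already in the trie is "ht" (length 2).
New nodes needed: |"htt"| − 2 = 3 − 2 = 1.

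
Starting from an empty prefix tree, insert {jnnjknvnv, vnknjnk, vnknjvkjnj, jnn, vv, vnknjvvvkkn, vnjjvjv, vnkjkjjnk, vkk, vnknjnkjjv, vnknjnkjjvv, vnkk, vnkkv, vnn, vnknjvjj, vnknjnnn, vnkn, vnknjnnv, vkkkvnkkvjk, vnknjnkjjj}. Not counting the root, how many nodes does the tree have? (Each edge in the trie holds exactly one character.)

61

Insert word by word; a character creates a node only if that edge doesn't already exist:
  "jnnjknvnv" → 9 new (j, n, n, j, k, n, v, n, v)
  "vnknjnk" → 7 new (v, n, k, n, j, n, k)
  "vnknjvkjnj" → prefix "vnknj" already present; 5 new (v, k, j, n, j)
  "jnn" → prefix "jnn" already present; 0 new (none)
  "vv" → prefix "v" already present; 1 new (v)
  "vnknjvvvkkn" → prefix "vnknjv" already present; 5 new (v, v, k, k, n)
  "vnjjvjv" → prefix "vn" already present; 5 new (j, j, v, j, v)
  "vnkjkjjnk" → prefix "vnk" already present; 6 new (j, k, j, j, n, k)
  "vkk" → prefix "v" already present; 2 new (k, k)
  "vnknjnkjjv" → prefix "vnknjnk" already present; 3 new (j, j, v)
  "vnknjnkjjvv" → prefix "vnknjnkjjv" already present; 1 new (v)
  "vnkk" → prefix "vnk" already present; 1 new (k)
  "vnkkv" → prefix "vnkk" already present; 1 new (v)
  "vnn" → prefix "vn" already present; 1 new (n)
  "vnknjvjj" → prefix "vnknjv" already present; 2 new (j, j)
  "vnknjnnn" → prefix "vnknjn" already present; 2 new (n, n)
  "vnkn" → prefix "vnkn" already present; 0 new (none)
  "vnknjnnv" → prefix "vnknjnn" already present; 1 new (v)
  "vkkkvnkkvjk" → prefix "vkk" already present; 8 new (k, v, n, k, k, v, j, k)
  "vnknjnkjjj" → prefix "vnknjnkjj" already present; 1 new (j)
Total nodes = 9 + 7 + 5 + 0 + 1 + 5 + 5 + 6 + 2 + 3 + 1 + 1 + 1 + 1 + 2 + 2 + 0 + 1 + 8 + 1 = 61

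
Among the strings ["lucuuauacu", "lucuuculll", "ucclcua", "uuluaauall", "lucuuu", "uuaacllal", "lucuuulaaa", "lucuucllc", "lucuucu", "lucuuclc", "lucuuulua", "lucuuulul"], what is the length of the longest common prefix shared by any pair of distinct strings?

8

Equivalently: take the maximum, over all pairs, of their longest common prefix length.
"lucuuulua" and "lucuuulul" agree on "lucuuulu" (8 characters) before diverging; nothing deeper is shared.
Longest shared-prefix length: 8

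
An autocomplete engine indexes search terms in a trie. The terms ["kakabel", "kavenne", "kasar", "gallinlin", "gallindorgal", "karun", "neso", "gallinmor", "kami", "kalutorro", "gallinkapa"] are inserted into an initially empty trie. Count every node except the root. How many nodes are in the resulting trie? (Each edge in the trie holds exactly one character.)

Trace insertions, counting only characters that open a new branch:
  "kakabel" → 7 new (k, a, k, a, b, e, l)
  "kavenne" → prefix "ka" already present; 5 new (v, e, n, n, e)
  "kasar" → prefix "ka" already present; 3 new (s, a, r)
  "gallinlin" → 9 new (g, a, l, l, i, n, l, i, n)
  "gallindorgal" → prefix "gallin" already present; 6 new (d, o, r, g, a, l)
  "karun" → prefix "ka" already present; 3 new (r, u, n)
  "neso" → 4 new (n, e, s, o)
  "gallinmor" → prefix "gallin" already present; 3 new (m, o, r)
  "kami" → prefix "ka" already present; 2 new (m, i)
  "kalutorro" → prefix "ka" already present; 7 new (l, u, t, o, r, r, o)
  "gallinkapa" → prefix "gallin" already present; 4 new (k, a, p, a)
Total nodes = 7 + 5 + 3 + 9 + 6 + 3 + 4 + 3 + 2 + 7 + 4 = 53

53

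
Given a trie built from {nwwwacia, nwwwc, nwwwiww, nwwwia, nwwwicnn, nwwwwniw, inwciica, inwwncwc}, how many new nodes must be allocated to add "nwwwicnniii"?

3

The longest prefix of "nwwwicnniii" already in the trie is "nwwwicnn" (length 8).
Each of the 3 remaining characters creates one node.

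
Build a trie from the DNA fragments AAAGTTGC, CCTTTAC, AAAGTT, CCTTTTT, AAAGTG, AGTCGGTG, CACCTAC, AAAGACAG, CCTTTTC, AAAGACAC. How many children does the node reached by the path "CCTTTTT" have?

Follow the path "CCTTTTT" to its node, then look at its outgoing edges.
No stored string extends past "CCTTTTT".
That node has 0 child edges.

0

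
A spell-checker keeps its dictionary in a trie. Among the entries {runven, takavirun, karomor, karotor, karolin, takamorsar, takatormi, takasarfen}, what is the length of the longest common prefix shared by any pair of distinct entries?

4

Look for the deepest trie node that still has at least two words in its subtree.
"karolin" and "karomor" agree on "karo" (4 characters) before diverging; nothing deeper is shared.
Longest shared-prefix length: 4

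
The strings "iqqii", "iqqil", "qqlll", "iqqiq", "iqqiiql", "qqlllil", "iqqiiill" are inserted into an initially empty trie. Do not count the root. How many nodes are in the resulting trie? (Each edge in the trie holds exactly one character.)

Trie structure (* marks end of a word):
(root)
├─ i
│  └─ q
│     └─ q
│        └─ i
│           ├─ i *
│           │  ├─ i
│           │  │  └─ l
│           │  │     └─ l *
│           │  └─ q
│           │     └─ l *
│           ├─ l *
│           └─ q *
└─ q
   └─ q
      └─ l
         └─ l
            └─ l *
               └─ i
                  └─ l *
Counting every labelled node above: 19.

19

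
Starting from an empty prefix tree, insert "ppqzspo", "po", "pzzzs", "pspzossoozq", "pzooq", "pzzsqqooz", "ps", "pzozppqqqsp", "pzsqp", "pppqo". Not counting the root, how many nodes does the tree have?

45

Insert word by word; a character creates a node only if that edge doesn't already exist:
  "ppqzspo" → 7 new (p, p, q, z, s, p, o)
  "po" → prefix "p" already present; 1 new (o)
  "pzzzs" → prefix "p" already present; 4 new (z, z, z, s)
  "pspzossoozq" → prefix "p" already present; 10 new (s, p, z, o, s, s, o, o, z, q)
  "pzooq" → prefix "pz" already present; 3 new (o, o, q)
  "pzzsqqooz" → prefix "pzz" already present; 6 new (s, q, q, o, o, z)
  "ps" → prefix "ps" already present; 0 new (none)
  "pzozppqqqsp" → prefix "pzo" already present; 8 new (z, p, p, q, q, q, s, p)
  "pzsqp" → prefix "pz" already present; 3 new (s, q, p)
  "pppqo" → prefix "pp" already present; 3 new (p, q, o)
Total nodes = 7 + 1 + 4 + 10 + 3 + 6 + 0 + 8 + 3 + 3 = 45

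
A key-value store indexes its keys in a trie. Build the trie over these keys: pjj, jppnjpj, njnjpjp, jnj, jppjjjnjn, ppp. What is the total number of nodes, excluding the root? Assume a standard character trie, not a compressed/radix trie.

Count nodes per top-level branch (shared prefixes stored once):
  'j'-branch (jnj, jppjjjnjn, jppnjpj): 15 nodes
  'n'-branch (njnjpjp): 7 nodes
  'p'-branch (pjj, ppp): 5 nodes
Sum: 27

27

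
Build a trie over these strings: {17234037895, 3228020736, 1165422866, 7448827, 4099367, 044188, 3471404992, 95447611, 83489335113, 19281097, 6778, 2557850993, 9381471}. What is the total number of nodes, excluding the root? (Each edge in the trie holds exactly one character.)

105

Insert word by word; a character creates a node only if that edge doesn't already exist:
  "17234037895" → 11 new (1, 7, 2, 3, 4, 0, 3, 7, 8, 9, 5)
  "3228020736" → 10 new (3, 2, 2, 8, 0, 2, 0, 7, 3, 6)
  "1165422866" → prefix "1" already present; 9 new (1, 6, 5, 4, 2, 2, 8, 6, 6)
  "7448827" → 7 new (7, 4, 4, 8, 8, 2, 7)
  "4099367" → 7 new (4, 0, 9, 9, 3, 6, 7)
  "044188" → 6 new (0, 4, 4, 1, 8, 8)
  "3471404992" → prefix "3" already present; 9 new (4, 7, 1, 4, 0, 4, 9, 9, 2)
  "95447611" → 8 new (9, 5, 4, 4, 7, 6, 1, 1)
  "83489335113" → 11 new (8, 3, 4, 8, 9, 3, 3, 5, 1, 1, 3)
  "19281097" → prefix "1" already present; 7 new (9, 2, 8, 1, 0, 9, 7)
  "6778" → 4 new (6, 7, 7, 8)
  "2557850993" → 10 new (2, 5, 5, 7, 8, 5, 0, 9, 9, 3)
  "9381471" → prefix "9" already present; 6 new (3, 8, 1, 4, 7, 1)
Total nodes = 11 + 10 + 9 + 7 + 7 + 6 + 9 + 8 + 11 + 7 + 4 + 10 + 6 = 105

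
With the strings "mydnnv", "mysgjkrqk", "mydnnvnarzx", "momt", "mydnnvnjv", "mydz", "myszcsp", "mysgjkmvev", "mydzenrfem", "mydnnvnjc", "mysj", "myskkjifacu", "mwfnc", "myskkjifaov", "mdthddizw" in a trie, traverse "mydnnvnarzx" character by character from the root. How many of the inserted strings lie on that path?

Walk "mydnnvnarzx" from the root; an end-of-word marker is hit whenever a stored word is a prefix of "mydnnvnarzx".
Prefixes of the query that are stored words: "mydnnv", "mydnnvnarzx"
Count: 2

2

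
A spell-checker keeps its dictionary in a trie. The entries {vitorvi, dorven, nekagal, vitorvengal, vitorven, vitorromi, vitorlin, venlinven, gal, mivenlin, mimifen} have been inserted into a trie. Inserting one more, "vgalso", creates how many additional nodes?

"v" is already a path in the trie; the remaining "galso" must be added.
New nodes needed: |"vgalso"| − 1 = 6 − 1 = 5.

5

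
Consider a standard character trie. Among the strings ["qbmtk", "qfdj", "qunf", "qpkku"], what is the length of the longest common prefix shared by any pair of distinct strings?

1

Look for the deepest trie node that still has at least two words in its subtree.
"qbmtk" and "qfdj" agree on "q" (1 characters) before diverging; nothing deeper is shared.
Longest shared-prefix length: 1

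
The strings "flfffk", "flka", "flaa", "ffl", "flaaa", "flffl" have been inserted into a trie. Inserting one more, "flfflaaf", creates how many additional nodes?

3

Walking "flfflaaf" from the root, the first 5 characters ("flffl") follow existing edges; "a" is the first miss.
So 8 − 5 = 3 new nodes.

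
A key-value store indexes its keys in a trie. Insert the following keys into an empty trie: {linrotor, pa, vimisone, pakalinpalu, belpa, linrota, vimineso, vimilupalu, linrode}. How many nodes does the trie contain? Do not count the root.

For each word, the new-node count is its length minus the longest prefix already in the trie:
  "linrotor" → 8 new (l, i, n, r, o, t, o, r)
  "pa" → 2 new (p, a)
  "vimisone" → 8 new (v, i, m, i, s, o, n, e)
  "pakalinpalu" → prefix "pa" already present; 9 new (k, a, l, i, n, p, a, l, u)
  "belpa" → 5 new (b, e, l, p, a)
  "linrota" → prefix "linrot" already present; 1 new (a)
  "vimineso" → prefix "vimi" already present; 4 new (n, e, s, o)
  "vimilupalu" → prefix "vimi" already present; 6 new (l, u, p, a, l, u)
  "linrode" → prefix "linro" already present; 2 new (d, e)
Total nodes = 8 + 2 + 8 + 9 + 5 + 1 + 4 + 6 + 2 = 45

45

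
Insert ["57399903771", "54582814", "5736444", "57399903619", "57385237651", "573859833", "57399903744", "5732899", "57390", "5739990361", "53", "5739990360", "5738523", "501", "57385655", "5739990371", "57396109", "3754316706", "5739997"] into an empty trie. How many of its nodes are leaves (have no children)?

17

A leaf is a node with no children — equivalently, the end of a word that is not a proper prefix of any other stored word.
Those words: "3754316706", "501", "53", "54582814", "5732899", "5736444", "57385237651", "57385655", "573859833", "57390", "57396109", "5739990360", "57399903619", "5739990371", "57399903744", "57399903771", "5739997"
Leaf count: 17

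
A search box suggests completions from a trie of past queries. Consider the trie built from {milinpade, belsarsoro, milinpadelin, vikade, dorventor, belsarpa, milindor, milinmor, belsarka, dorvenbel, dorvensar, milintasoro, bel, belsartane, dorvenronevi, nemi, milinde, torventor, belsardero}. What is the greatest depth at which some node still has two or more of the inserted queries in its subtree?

Look for the deepest trie node that still has at least two words in its subtree.
e.g. "milinpade" and "milinpadelin" share the prefix "milinpade" of length 9; no pair shares a longer one.
Longest shared-prefix length: 9

9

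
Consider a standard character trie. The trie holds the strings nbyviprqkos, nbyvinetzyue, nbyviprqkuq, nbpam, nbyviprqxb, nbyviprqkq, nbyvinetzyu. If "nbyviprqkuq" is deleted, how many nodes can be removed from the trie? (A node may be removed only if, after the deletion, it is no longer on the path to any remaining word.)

A node on "nbyviprqkuq"'s path can go only if nothing else ends at it or branches off below it.
The suffix "uq" (2 nodes) is used only by "nbyviprqkuq"; the node for "nbyviprqk" still has the child "o", so pruning stops there.
Nodes removed: 2

2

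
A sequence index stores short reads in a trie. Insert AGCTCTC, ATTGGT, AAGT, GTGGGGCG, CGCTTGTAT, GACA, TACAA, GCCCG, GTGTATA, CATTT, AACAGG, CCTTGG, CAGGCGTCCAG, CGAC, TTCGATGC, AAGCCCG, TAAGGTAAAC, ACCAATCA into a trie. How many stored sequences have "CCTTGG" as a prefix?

1

Traverse to the node for "CCTTGG", then collect every word in that subtree.
Matches: "CCTTGG"
Count: 1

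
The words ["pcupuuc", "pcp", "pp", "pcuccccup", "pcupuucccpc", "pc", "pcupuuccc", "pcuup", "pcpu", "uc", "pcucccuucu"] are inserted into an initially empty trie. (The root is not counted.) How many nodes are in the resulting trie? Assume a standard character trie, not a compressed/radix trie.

Trie structure (* marks end of a word):
(root)
├─ p
│  ├─ c *
│  │  ├─ p *
│  │  │  └─ u *
│  │  └─ u
│  │     ├─ c
│  │     │  └─ c
│  │     │     └─ c
│  │     │        ├─ c
│  │     │        │  └─ u
│  │     │        │     └─ p *
│  │     │        └─ u
│  │     │           └─ u
│  │     │              └─ c
│  │     │                 └─ u *
│  │     ├─ p
│  │     │  └─ u
│  │     │     └─ u
│  │     │        └─ c *
│  │     │           └─ c
│  │     │              └─ c *
│  │     │                 └─ p
│  │     │                    └─ c *
│  │     └─ u
│  │        └─ p *
│  └─ p *
└─ u
   └─ c *
Counting every labelled node above: 28.

28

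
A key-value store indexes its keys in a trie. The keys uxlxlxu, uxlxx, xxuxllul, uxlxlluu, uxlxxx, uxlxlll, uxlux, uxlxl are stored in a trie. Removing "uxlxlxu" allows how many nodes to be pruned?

Walk "uxlxlxu" from the leaf back toward the root, removing each node that no remaining word uses.
The suffix "xu" (2 nodes) is used only by "uxlxlxu"; the node for "uxlxl" still has the child "l", so pruning stops there.
Nodes removed: 2

2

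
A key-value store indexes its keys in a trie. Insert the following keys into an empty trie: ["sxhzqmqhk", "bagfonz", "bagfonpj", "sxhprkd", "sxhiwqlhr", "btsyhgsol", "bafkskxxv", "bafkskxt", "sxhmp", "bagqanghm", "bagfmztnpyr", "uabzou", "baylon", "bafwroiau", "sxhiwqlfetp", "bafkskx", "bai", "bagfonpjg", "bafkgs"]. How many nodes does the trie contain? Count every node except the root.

For each word, the new-node count is its length minus the longest prefix already in the trie:
  "sxhzqmqhk" → 9 new (s, x, h, z, q, m, q, h, k)
  "bagfonz" → 7 new (b, a, g, f, o, n, z)
  "bagfonpj" → prefix "bagfon" already present; 2 new (p, j)
  "sxhprkd" → prefix "sxh" already present; 4 new (p, r, k, d)
  "sxhiwqlhr" → prefix "sxh" already present; 6 new (i, w, q, l, h, r)
  "btsyhgsol" → prefix "b" already present; 8 new (t, s, y, h, g, s, o, l)
  "bafkskxxv" → prefix "ba" already present; 7 new (f, k, s, k, x, x, v)
  "bafkskxt" → prefix "bafkskx" already present; 1 new (t)
  "sxhmp" → prefix "sxh" already present; 2 new (m, p)
  "bagqanghm" → prefix "bag" already present; 6 new (q, a, n, g, h, m)
  "bagfmztnpyr" → prefix "bagf" already present; 7 new (m, z, t, n, p, y, r)
  "uabzou" → 6 new (u, a, b, z, o, u)
  "baylon" → prefix "ba" already present; 4 new (y, l, o, n)
  "bafwroiau" → prefix "baf" already present; 6 new (w, r, o, i, a, u)
  "sxhiwqlfetp" → prefix "sxhiwql" already present; 4 new (f, e, t, p)
  "bafkskx" → prefix "bafkskx" already present; 0 new (none)
  "bai" → prefix "ba" already present; 1 new (i)
  "bagfonpjg" → prefix "bagfonpj" already present; 1 new (g)
  "bafkgs" → prefix "bafk" already present; 2 new (g, s)
Total nodes = 9 + 7 + 2 + 4 + 6 + 8 + 7 + 1 + 2 + 6 + 7 + 6 + 4 + 6 + 4 + 0 + 1 + 1 + 2 = 83

83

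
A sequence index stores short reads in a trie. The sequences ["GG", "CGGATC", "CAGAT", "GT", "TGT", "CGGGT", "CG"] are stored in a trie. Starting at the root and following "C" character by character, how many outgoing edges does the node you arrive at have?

2

The children of the "C" node are the distinct next characters among strings starting with "C".
Characters that immediately follow "C" among the stored strings: {A, G}.
That node has 2 child edges.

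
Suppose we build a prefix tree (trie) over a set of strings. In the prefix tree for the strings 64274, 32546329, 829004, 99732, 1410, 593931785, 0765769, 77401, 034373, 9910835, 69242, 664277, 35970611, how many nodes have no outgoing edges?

13

A leaf is a node with no children — equivalently, the end of a word that is not a proper prefix of any other stored word.
Those words: "034373", "0765769", "1410", "32546329", "35970611", "593931785", "64274", "664277", "69242", "77401", "829004", "9910835", "99732"
Leaf count: 13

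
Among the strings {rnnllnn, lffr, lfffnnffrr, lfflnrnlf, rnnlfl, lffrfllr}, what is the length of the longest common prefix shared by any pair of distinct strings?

4

Equivalently: take the maximum, over all pairs, of their longest common prefix length.
"lffr" and "lffrfllr" agree on "lffr" (4 characters) before diverging; nothing deeper is shared.
Longest shared-prefix length: 4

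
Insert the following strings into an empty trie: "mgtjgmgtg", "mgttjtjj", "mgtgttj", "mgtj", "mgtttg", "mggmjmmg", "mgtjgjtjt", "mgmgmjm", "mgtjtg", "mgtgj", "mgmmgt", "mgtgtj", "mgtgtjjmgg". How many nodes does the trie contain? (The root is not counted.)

Trace insertions, counting only characters that open a new branch:
  "mgtjgmgtg" → 9 new (m, g, t, j, g, m, g, t, g)
  "mgttjtjj" → prefix "mgt" already present; 5 new (t, j, t, j, j)
  "mgtgttj" → prefix "mgt" already present; 4 new (g, t, t, j)
  "mgtj" → prefix "mgtj" already present; 0 new (none)
  "mgtttg" → prefix "mgtt" already present; 2 new (t, g)
  "mggmjmmg" → prefix "mg" already present; 6 new (g, m, j, m, m, g)
  "mgtjgjtjt" → prefix "mgtjg" already present; 4 new (j, t, j, t)
  "mgmgmjm" → prefix "mg" already present; 5 new (m, g, m, j, m)
  "mgtjtg" → prefix "mgtj" already present; 2 new (t, g)
  "mgtgj" → prefix "mgtg" already present; 1 new (j)
  "mgmmgt" → prefix "mgm" already present; 3 new (m, g, t)
  "mgtgtj" → prefix "mgtgt" already present; 1 new (j)
  "mgtgtjjmgg" → prefix "mgtgtj" already present; 4 new (j, m, g, g)
Total nodes = 9 + 5 + 4 + 0 + 2 + 6 + 4 + 5 + 2 + 1 + 3 + 1 + 4 = 46

46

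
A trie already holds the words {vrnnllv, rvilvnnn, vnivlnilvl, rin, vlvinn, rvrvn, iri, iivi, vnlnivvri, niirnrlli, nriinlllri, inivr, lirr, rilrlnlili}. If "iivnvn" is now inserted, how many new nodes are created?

3

"iiv" is already a path in the trie; the remaining "nvn" must be added.
Each of the 3 remaining characters creates one node.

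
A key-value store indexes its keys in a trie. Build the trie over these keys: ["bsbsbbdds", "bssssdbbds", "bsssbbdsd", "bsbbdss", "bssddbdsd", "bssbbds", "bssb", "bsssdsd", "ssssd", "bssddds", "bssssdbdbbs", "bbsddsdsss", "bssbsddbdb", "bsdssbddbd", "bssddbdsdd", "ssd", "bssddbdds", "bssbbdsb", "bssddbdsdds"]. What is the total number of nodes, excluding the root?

79

Count nodes per top-level branch (shared prefixes stored once):
  'b'-branch (bbsddsdsss, bsbbdss, bsbsbbdds, bsdssbddbd, bssb, bssbbds, bssbbdsb, bssbsddbdb, bssddbdds, bssddbdsd, bssddbdsdd, bssddbdsdds, bssddds, bsssbbdsd, bsssdsd, bssssdbbds, bssssdbdbbs): 73 nodes
  's'-branch (ssd, ssssd): 6 nodes
Sum: 79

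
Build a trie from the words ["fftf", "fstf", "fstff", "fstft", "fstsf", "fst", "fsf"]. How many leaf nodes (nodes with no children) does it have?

A leaf is a node with no children — equivalently, the end of a word that is not a proper prefix of any other stored word.
Those words: "fftf", "fsf", "fstff", "fstft", "fstsf"
Leaf count: 5

5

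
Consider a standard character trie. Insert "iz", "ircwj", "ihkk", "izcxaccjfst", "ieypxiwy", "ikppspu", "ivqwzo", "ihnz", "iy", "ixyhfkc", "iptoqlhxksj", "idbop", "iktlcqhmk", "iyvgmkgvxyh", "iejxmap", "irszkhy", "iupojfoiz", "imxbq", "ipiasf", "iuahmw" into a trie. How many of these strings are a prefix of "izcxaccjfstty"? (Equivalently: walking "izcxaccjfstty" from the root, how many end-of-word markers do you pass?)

2

Traverse "izcxaccjfstty" character by character; count nodes along the way that are marked as word ends.
Prefixes of the query that are stored words: "iz", "izcxaccjfst"
Count: 2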